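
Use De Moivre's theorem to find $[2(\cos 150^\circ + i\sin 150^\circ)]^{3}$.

By De Moivre: z^n = r^n(cos(nθ) + i sin(nθ))
= 2^3(cos(3*150°) + i sin(3*150°))
= 8(cos 90° + i sin 90°)
= 8i


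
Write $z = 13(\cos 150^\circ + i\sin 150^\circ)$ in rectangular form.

a = r cos θ = 13 * -sqrt(3)/2 = -13*sqrt(3)/2
b = r sin θ = 13 * 1/2 = 13/2
z = -13*sqrt(3)/2 + (13/2)i


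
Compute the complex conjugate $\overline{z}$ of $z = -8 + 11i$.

If z = a + bi, then conjugate(z) = a - bi
conjugate(-8 + 11i) = -8 - 11i


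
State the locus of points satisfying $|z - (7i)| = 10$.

|z - z0| = r describes a circle centered at z0 with radius r
Here z0 = 7i and r = 10
Locus: Circle centered at (0, 7) with radius 10


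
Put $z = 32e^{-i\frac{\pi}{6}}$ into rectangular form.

a = r cos θ = 32 * sqrt(3)/2 = 16*sqrt(3)
b = r sin θ = 32 * -1/2 = -16
z = 16*sqrt(3) - 16i


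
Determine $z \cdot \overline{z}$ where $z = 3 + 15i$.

z * conjugate(z) = |z|^2 = a^2 + b^2
= 3^2 + 15^2 = 234


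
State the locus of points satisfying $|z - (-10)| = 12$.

|z - z0| = r describes a circle centered at z0 with radius r
Here z0 = -10 and r = 12
Locus: Circle centered at (-10, 0) with radius 12


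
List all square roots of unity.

ω_k = e^(2πik/2) = cos(2πk/2) + i sin(2πk/2) for k = 0, 1, ..., 1
Roots: 1, -1


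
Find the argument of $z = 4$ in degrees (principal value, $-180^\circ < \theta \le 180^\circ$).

b = 0 and a > 0, so z lies on the positive real axis: θ = 0°


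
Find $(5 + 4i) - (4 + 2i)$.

(5 - 4) + (4 - 2)i = 1 + 2i


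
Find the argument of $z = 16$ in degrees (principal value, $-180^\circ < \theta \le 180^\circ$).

b = 0 and a > 0, so z lies on the positive real axis: θ = 0°


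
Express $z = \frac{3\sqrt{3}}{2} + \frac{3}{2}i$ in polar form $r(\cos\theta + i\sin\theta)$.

r = |z| = sqrt(a^2 + b^2) = sqrt((3*sqrt(3)/2)^2 + (3/2)^2) = sqrt(27/4 + 9/4) = sqrt(9) = 3
θ = arctan(b/a) = arctan(1.5/2.5981) (quadrant-adjusted) = 30°
z = 3(cos 30° + i sin 30°)


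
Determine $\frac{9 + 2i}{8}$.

Divisor is real, so divide each part by 8:
= 9/8 + (1/4)i


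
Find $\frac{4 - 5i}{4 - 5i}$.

Multiply numerator and denominator by conjugate (4 + 5i):
= (4 - 5i)(4 + 5i) / (4^2 + (-5)^2)
= (41) / 41
= 1


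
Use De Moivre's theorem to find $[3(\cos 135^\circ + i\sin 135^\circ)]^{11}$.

By De Moivre: z^n = r^n(cos(nθ) + i sin(nθ))
= 3^11(cos(11*135°) + i sin(11*135°))
= 177147(cos 45° + i sin 45°)
= 177147*sqrt(2)/2 + (177147*sqrt(2)/2)i


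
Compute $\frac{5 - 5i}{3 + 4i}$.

Multiply numerator and denominator by conjugate (3 - 4i):
= (5 - 5i)(3 - 4i) / (3^2 + 4^2)
= (-5 - 35i) / 25
Divide through by 5: (-1 - 7i) / 5
= -1/5 - (7/5)i


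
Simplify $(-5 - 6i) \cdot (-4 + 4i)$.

(a1*a2 - b1*b2) + (a1*b2 + b1*a2)i
= (20 - (-24)) + (-20 + 24)i
= 44 + 4i


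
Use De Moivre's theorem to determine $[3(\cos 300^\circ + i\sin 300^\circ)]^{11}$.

By De Moivre: z^n = r^n(cos(nθ) + i sin(nθ))
= 3^11(cos(11*300°) + i sin(11*300°))
= 177147(cos 60° + i sin 60°)
= 177147/2 + (177147*sqrt(3)/2)i


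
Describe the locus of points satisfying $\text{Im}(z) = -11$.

Im(z) = y where z = x + yi; the equation y = -11 is satisfied by all points with that y-coordinate
Locus: Horizontal line y = -11


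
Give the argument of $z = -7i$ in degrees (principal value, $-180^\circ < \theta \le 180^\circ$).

a = 0 and b < 0, so z lies on the negative imaginary axis: θ = -90°


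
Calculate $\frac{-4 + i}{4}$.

Divisor is real, so divide each part by 4:
= -1 + (1/4)i


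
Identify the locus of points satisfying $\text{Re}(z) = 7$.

Re(z) = x where z = x + yi; the equation x = 7 is satisfied by all points with that x-coordinate
Locus: Vertical line x = 7


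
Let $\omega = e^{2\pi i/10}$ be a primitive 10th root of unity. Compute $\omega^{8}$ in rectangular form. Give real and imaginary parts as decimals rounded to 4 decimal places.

ω^8 = e^(2πi·8/10) = e^(i·8π/5)
= cos(8π/5) + i sin(8π/5)
= 0.3090 - 0.9511i


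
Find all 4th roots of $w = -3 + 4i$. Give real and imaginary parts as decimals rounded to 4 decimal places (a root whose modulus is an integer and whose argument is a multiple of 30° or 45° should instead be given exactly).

|w| = 5, arg(w) ≈ 126.869898°
Root modulus = 5^(1/4) ≈ 1.495349
Root arguments: θ_k = (arg(w) + 360°k)/4 for k = 0, 1, ..., 3
Compute each root as (root modulus)(cos θ_k + i sin θ_k) using full-precision intermediates, then round to 4 decimal places.
Roots: 1.2720 + 0.7862i, -0.7862 + 1.2720i, -1.2720 - 0.7862i, 0.7862 - 1.2720i


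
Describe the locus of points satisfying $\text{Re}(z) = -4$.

Re(z) = x where z = x + yi; the equation x = -4 is satisfied by all points with that x-coordinate
Locus: Vertical line x = -4


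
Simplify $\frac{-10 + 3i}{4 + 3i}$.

Multiply numerator and denominator by conjugate (4 - 3i):
= (-10 + 3i)(4 - 3i) / (4^2 + 3^2)
= (-31 + 42i) / 25
= -31/25 + (42/25)i


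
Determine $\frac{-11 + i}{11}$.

Divisor is real, so divide each part by 11:
= -1 + (1/11)i


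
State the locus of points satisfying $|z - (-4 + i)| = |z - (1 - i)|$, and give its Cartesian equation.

|z - z1| = |z - z2| means z is equidistant from z1 and z2,
i.e. the perpendicular bisector of the segment from (-4, 1) to (1, -1) (midpoint (-3/2, 0)).
With z = x + yi, square both sides:
(x - (-4))^2 + (y - 1)^2 = (x - 1)^2 + (y - (-1))^2
The x^2 and y^2 terms cancel: 10x + (-4)y = 2 - 17 = -15
Simplify: 10x - 4y = -15
Locus: Perpendicular bisector of the segment from (-4, 1) to (1, -1): the line 10x - 4y = -15


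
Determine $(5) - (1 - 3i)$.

(5 - 1) + (0 - (-3))i = 4 + 3i


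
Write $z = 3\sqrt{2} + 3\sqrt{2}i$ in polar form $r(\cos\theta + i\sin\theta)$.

r = |z| = sqrt(a^2 + b^2) = sqrt((3*sqrt(2))^2 + (3*sqrt(2))^2) = sqrt(18 + 18) = sqrt(36) = 6
θ = arctan(b/a) = arctan(4.2426/4.2426) (quadrant-adjusted) = 45°
z = 6(cos 45° + i sin 45°)


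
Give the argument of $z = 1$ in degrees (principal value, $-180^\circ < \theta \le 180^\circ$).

b = 0 and a > 0, so z lies on the positive real axis: θ = 0°


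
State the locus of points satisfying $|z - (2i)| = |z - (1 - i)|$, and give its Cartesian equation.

|z - z1| = |z - z2| means z is equidistant from z1 and z2,
i.e. the perpendicular bisector of the segment from (0, 2) to (1, -1) (midpoint (1/2, 1/2)).
With z = x + yi, square both sides:
(x - 0)^2 + (y - 2)^2 = (x - 1)^2 + (y - (-1))^2
The x^2 and y^2 terms cancel: 2x + (-6)y = 2 - 4 = -2
Simplify: x - 3y = -1
Locus: Perpendicular bisector of the segment from (0, 2) to (1, -1): the line x - 3y = -1


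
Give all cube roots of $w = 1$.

|w| = 1, arg(w) = 0°
Root modulus = 1^(1/3) = 1
Root arguments: θ_k = (0° + 360°k)/3 for k = 0, 1, ..., 2
Roots: 1, -1/2 + (sqrt(3)/2)i, -1/2 - (sqrt(3)/2)i


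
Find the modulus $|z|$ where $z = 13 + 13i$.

|z| = sqrt(a^2 + b^2) = sqrt(13^2 + 13^2) = sqrt(338) = sqrt(338)


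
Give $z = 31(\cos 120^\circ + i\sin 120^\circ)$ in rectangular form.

a = r cos θ = 31 * -1/2 = -31/2
b = r sin θ = 31 * sqrt(3)/2 = 31*sqrt(3)/2
z = -31/2 + (31*sqrt(3)/2)i


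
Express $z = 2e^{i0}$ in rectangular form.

a = r cos θ = 2 * 1 = 2
b = r sin θ = 2 * 0 = 0
z = 2


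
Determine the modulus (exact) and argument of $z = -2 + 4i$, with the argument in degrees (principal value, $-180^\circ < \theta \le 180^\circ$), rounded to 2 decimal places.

|z| = sqrt((-2)^2 + 4^2) = sqrt(20)
arg(z) = arctan(b/a) = arctan(4/-2) (quadrant-adjusted) = 116.57°


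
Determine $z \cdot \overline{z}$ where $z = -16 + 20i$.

z * conjugate(z) = |z|^2 = a^2 + b^2
= (-16)^2 + 20^2 = 656


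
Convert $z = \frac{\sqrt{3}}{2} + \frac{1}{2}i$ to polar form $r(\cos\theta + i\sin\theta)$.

r = |z| = sqrt(a^2 + b^2) = sqrt((sqrt(3)/2)^2 + (1/2)^2) = sqrt(3/4 + 1/4) = sqrt(1) = 1
θ = arctan(b/a) = arctan(0.5/0.866) (quadrant-adjusted) = 30°
z = 1(cos 30° + i sin 30°)


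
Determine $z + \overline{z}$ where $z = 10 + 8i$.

z + conjugate(z) = (a + bi) + (a - bi) = 2a
= 2 * 10 = 20


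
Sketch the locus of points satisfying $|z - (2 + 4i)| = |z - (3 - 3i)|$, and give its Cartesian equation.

|z - z1| = |z - z2| means z is equidistant from z1 and z2,
i.e. the perpendicular bisector of the segment from (2, 4) to (3, -3) (midpoint (5/2, 1/2)).
With z = x + yi, square both sides:
(x - 2)^2 + (y - 4)^2 = (x - 3)^2 + (y - (-3))^2
The x^2 and y^2 terms cancel: 2x + (-14)y = 18 - 20 = -2
Simplify: x - 7y = -1
Locus: Perpendicular bisector of the segment from (2, 4) to (3, -3): the line x - 7y = -1


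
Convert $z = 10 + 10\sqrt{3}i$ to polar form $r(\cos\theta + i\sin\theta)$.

r = |z| = sqrt(a^2 + b^2) = sqrt((10)^2 + (10*sqrt(3))^2) = sqrt(100 + 300) = sqrt(400) = 20
θ = arctan(b/a) = arctan(17.3205/10) (quadrant-adjusted) = 60°
z = 20(cos 60° + i sin 60°)


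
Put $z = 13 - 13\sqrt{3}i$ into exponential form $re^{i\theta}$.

r = |z| = sqrt((13)^2 + (-13*sqrt(3))^2) = sqrt(169 + 507) = sqrt(676) = 26
θ = arctan(b/a) = arctan(-22.5167/13) (quadrant-adjusted) = -60° = -π/3
z = 26e^(-i*π/3)


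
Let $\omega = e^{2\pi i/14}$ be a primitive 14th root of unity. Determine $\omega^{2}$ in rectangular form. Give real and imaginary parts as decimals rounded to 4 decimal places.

ω^2 = e^(2πi·2/14) = e^(i·2π/7)
= cos(2π/7) + i sin(2π/7)
= 0.6235 + 0.7818i


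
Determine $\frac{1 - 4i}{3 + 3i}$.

Multiply numerator and denominator by conjugate (3 - 3i):
= (1 - 4i)(3 - 3i) / (3^2 + 3^2)
= (-9 - 15i) / 18
Divide through by 3: (-3 - 5i) / 6
= -1/2 - (5/6)i


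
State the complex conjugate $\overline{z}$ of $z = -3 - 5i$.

If z = a + bi, then conjugate(z) = a - bi
conjugate(-3 - 5i) = -3 + 5i


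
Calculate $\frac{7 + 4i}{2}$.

Divisor is real, so divide each part by 2:
= 7/2 + 2i


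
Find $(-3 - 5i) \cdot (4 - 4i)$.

(a1*a2 - b1*b2) + (a1*b2 + b1*a2)i
= (-12 - 20) + (12 + (-20))i
= -32 - 8i


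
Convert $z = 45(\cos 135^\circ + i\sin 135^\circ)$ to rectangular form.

a = r cos θ = 45 * -sqrt(2)/2 = -45*sqrt(2)/2
b = r sin θ = 45 * sqrt(2)/2 = 45*sqrt(2)/2
z = -45*sqrt(2)/2 + (45*sqrt(2)/2)i


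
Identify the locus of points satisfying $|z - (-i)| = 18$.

|z - z0| = r describes a circle centered at z0 with radius r
Here z0 = -i and r = 18
Locus: Circle centered at (0, -1) with radius 18


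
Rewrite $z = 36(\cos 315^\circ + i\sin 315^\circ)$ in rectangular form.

a = r cos θ = 36 * sqrt(2)/2 = 18*sqrt(2)
b = r sin θ = 36 * -sqrt(2)/2 = -18*sqrt(2)
z = 18*sqrt(2) - 18*sqrt(2)i


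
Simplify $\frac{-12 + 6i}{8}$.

Divisor is real, so divide each part by 8:
= -3/2 + (3/4)i


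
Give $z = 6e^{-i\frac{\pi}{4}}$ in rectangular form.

a = r cos θ = 6 * sqrt(2)/2 = 3*sqrt(2)
b = r sin θ = 6 * -sqrt(2)/2 = -3*sqrt(2)
z = 3*sqrt(2) - 3*sqrt(2)i


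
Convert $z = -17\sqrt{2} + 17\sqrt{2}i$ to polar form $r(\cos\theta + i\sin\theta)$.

r = |z| = sqrt(a^2 + b^2) = sqrt((-17*sqrt(2))^2 + (17*sqrt(2))^2) = sqrt(578 + 578) = sqrt(1156) = 34
θ = arctan(b/a) = arctan(24.0416/-24.0416) (quadrant-adjusted) = 135°
z = 34(cos 135° + i sin 135°)


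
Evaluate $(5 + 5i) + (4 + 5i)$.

(5 + 4) + (5 + 5)i = 9 + 10i


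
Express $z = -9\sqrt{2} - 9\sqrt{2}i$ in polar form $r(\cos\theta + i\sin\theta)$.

r = |z| = sqrt(a^2 + b^2) = sqrt((-9*sqrt(2))^2 + (-9*sqrt(2))^2) = sqrt(162 + 162) = sqrt(324) = 18
θ = arctan(b/a) = arctan(-12.7279/-12.7279) (quadrant-adjusted) = 225°
z = 18(cos 225° + i sin 225°)


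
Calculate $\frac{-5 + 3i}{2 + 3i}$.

Multiply numerator and denominator by conjugate (2 - 3i):
= (-5 + 3i)(2 - 3i) / (2^2 + 3^2)
= (-1 + 21i) / 13
= -1/13 + (21/13)i


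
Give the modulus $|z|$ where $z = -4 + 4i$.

|z| = sqrt(a^2 + b^2) = sqrt((-4)^2 + 4^2) = sqrt(32) = sqrt(32)


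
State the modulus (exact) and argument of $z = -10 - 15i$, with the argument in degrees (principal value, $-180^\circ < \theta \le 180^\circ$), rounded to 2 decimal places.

|z| = sqrt((-10)^2 + (-15)^2) = sqrt(325)
arg(z) = arctan(b/a) = arctan(-15/-10) (quadrant-adjusted) = -123.69°


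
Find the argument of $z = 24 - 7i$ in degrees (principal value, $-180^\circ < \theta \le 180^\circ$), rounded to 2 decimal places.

θ = arctan(b/a) = arctan(-7/24) (quadrant-adjusted) = -16.26°


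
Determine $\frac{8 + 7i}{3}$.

Divisor is real, so divide each part by 3:
= 8/3 + (7/3)i


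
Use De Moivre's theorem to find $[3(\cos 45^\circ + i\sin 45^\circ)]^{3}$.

By De Moivre: z^n = r^n(cos(nθ) + i sin(nθ))
= 3^3(cos(3*45°) + i sin(3*45°))
= 27(cos 135° + i sin 135°)
= -27*sqrt(2)/2 + (27*sqrt(2)/2)i


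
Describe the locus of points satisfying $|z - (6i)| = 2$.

|z - z0| = r describes a circle centered at z0 with radius r
Here z0 = 6i and r = 2
Locus: Circle centered at (0, 6) with radius 2


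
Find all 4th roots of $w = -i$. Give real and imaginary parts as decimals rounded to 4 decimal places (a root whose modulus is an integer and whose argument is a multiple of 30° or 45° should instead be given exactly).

|w| = 1, arg(w) = 270°
Root modulus = 1^(1/4) = 1
Root arguments: θ_k = (270° + 360°k)/4 for k = 0, 1, ..., 3
Compute each root as (root modulus)(cos θ_k + i sin θ_k) using full-precision intermediates, then round to 4 decimal places.
Roots: 0.3827 + 0.9239i, -0.9239 + 0.3827i, -0.3827 - 0.9239i, 0.9239 - 0.3827i


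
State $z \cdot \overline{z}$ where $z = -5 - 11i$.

z * conjugate(z) = |z|^2 = a^2 + b^2
= (-5)^2 + (-11)^2 = 146


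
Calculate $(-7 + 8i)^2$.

(a + bi)^2 = a^2 - b^2 + 2abi
= (-7)^2 - 8^2 + 2*(-7)*8i
= -15 - 112i


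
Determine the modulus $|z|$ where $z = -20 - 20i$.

|z| = sqrt(a^2 + b^2) = sqrt((-20)^2 + (-20)^2) = sqrt(800) = sqrt(800)


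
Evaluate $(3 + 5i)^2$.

(a + bi)^2 = a^2 - b^2 + 2abi
= 3^2 - 5^2 + 2*3*5i
= -16 + 30i


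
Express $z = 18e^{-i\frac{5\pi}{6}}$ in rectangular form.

a = r cos θ = 18 * -sqrt(3)/2 = -9*sqrt(3)
b = r sin θ = 18 * -1/2 = -9
z = -9*sqrt(3) - 9i


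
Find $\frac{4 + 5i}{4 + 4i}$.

Multiply numerator and denominator by conjugate (4 - 4i):
= (4 + 5i)(4 - 4i) / (4^2 + 4^2)
= (36 + 4i) / 32
Divide through by 4: (9 + i) / 8
= 9/8 + (1/8)i


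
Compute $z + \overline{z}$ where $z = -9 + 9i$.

z + conjugate(z) = (a + bi) + (a - bi) = 2a
= 2 * (-9) = -18


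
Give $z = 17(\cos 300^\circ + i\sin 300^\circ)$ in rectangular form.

a = r cos θ = 17 * 1/2 = 17/2
b = r sin θ = 17 * -sqrt(3)/2 = -17*sqrt(3)/2
z = 17/2 - (17*sqrt(3)/2)i


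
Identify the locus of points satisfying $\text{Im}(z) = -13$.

Im(z) = y where z = x + yi; the equation y = -13 is satisfied by all points with that y-coordinate
Locus: Horizontal line y = -13


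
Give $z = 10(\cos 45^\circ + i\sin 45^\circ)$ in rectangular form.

a = r cos θ = 10 * sqrt(2)/2 = 5*sqrt(2)
b = r sin θ = 10 * sqrt(2)/2 = 5*sqrt(2)
z = 5*sqrt(2) + 5*sqrt(2)i


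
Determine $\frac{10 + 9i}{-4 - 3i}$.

Multiply numerator and denominator by conjugate (-4 + 3i):
= (10 + 9i)(-4 + 3i) / ((-4)^2 + (-3)^2)
= (-67 - 6i) / 25
= -67/25 - (6/25)i


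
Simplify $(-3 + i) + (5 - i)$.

(-3 + 5) + (1 + (-1))i = 2


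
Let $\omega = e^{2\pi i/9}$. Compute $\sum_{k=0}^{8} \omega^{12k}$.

Let ζ = ω^12 = e^(2πi·12/9). Since 9 ∤ 12, ζ ≠ 1.
Sum = Σ_{k=0}^{8} ζ^k = (ζ^9 - 1)/(ζ - 1) = (ω^{12·9} - 1)/(ζ - 1) = (1 - 1)/(ζ - 1) = 0


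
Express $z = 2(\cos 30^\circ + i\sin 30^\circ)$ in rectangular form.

a = r cos θ = 2 * sqrt(3)/2 = sqrt(3)
b = r sin θ = 2 * 1/2 = 1
z = sqrt(3) + i


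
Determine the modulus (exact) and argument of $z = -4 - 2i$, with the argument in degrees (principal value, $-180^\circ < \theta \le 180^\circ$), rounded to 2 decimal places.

|z| = sqrt((-4)^2 + (-2)^2) = sqrt(20)
arg(z) = arctan(b/a) = arctan(-2/-4) (quadrant-adjusted) = -153.43°


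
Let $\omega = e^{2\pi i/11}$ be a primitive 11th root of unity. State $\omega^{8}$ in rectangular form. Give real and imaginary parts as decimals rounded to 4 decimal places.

ω^8 = e^(2πi·8/11) = e^(i·16π/11)
= cos(16π/11) + i sin(16π/11)
= -0.1423 - 0.9898i


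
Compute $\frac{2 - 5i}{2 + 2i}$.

Multiply numerator and denominator by conjugate (2 - 2i):
= (2 - 5i)(2 - 2i) / (2^2 + 2^2)
= (-6 - 14i) / 8
Divide through by 2: (-3 - 7i) / 4
= -3/4 - (7/4)i


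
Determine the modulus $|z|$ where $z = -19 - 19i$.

|z| = sqrt(a^2 + b^2) = sqrt((-19)^2 + (-19)^2) = sqrt(722) = sqrt(722)


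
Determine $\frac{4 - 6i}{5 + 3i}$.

Multiply numerator and denominator by conjugate (5 - 3i):
= (4 - 6i)(5 - 3i) / (5^2 + 3^2)
= (2 - 42i) / 34
Divide through by 2: (1 - 21i) / 17
= 1/17 - (21/17)i


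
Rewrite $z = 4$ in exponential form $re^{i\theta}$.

r = |z| = sqrt((4)^2 + (0)^2) = sqrt(16 + 0) = sqrt(16) = 4
b = 0 and a > 0, so z lies on the positive real axis: θ = 0
z = 4e^(i*0) = 4


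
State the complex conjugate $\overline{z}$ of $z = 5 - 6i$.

If z = a + bi, then conjugate(z) = a - bi
conjugate(5 - 6i) = 5 + 6i


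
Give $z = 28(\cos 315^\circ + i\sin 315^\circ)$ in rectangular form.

a = r cos θ = 28 * sqrt(2)/2 = 14*sqrt(2)
b = r sin θ = 28 * -sqrt(2)/2 = -14*sqrt(2)
z = 14*sqrt(2) - 14*sqrt(2)i


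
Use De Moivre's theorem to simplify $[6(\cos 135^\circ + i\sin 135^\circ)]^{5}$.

By De Moivre: z^n = r^n(cos(nθ) + i sin(nθ))
= 6^5(cos(5*135°) + i sin(5*135°))
= 7776(cos 315° + i sin 315°)
= 3888*sqrt(2) - 3888*sqrt(2)i


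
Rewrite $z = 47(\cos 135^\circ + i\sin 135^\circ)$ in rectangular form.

a = r cos θ = 47 * -sqrt(2)/2 = -47*sqrt(2)/2
b = r sin θ = 47 * sqrt(2)/2 = 47*sqrt(2)/2
z = -47*sqrt(2)/2 + (47*sqrt(2)/2)i


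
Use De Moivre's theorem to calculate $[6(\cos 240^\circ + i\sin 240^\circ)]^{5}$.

By De Moivre: z^n = r^n(cos(nθ) + i sin(nθ))
= 6^5(cos(5*240°) + i sin(5*240°))
= 7776(cos 120° + i sin 120°)
= -3888 + 3888*sqrt(3)i


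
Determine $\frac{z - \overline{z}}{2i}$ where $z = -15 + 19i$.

z - conjugate(z) = 2bi
(z - conjugate(z))/(2i) = 2bi/(2i) = b = 19


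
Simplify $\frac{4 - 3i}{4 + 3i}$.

Multiply numerator and denominator by conjugate (4 - 3i):
= (4 - 3i)(4 - 3i) / (4^2 + 3^2)
= (7 - 24i) / 25
= 7/25 - (24/25)i


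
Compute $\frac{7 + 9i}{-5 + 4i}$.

Multiply numerator and denominator by conjugate (-5 - 4i):
= (7 + 9i)(-5 - 4i) / ((-5)^2 + 4^2)
= (1 - 73i) / 41
= 1/41 - (73/41)i


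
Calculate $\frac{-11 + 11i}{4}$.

Divisor is real, so divide each part by 4:
= -11/4 + (11/4)i


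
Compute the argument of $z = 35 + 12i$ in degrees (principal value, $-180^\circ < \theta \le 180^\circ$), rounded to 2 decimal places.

θ = arctan(b/a) = arctan(12/35) (quadrant-adjusted) = 18.92°


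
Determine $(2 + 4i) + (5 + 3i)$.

(2 + 5) + (4 + 3)i = 7 + 7i


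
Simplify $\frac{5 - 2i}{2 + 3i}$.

Multiply numerator and denominator by conjugate (2 - 3i):
= (5 - 2i)(2 - 3i) / (2^2 + 3^2)
= (4 - 19i) / 13
= 4/13 - (19/13)i


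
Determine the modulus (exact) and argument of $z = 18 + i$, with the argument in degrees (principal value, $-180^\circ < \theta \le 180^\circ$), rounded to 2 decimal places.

|z| = sqrt(18^2 + 1^2) = sqrt(325)
arg(z) = arctan(b/a) = arctan(1/18) (quadrant-adjusted) = 3.18°


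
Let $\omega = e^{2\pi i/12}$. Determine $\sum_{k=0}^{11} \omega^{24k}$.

Since 12 divides 24, ω^24 = (ω^12)^2 = 1^2 = 1, so every term is 1.
Sum = 12 · 1 = 12


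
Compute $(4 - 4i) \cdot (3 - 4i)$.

(a1*a2 - b1*b2) + (a1*b2 + b1*a2)i
= (12 - 16) + (-16 + (-12))i
= -4 - 28i


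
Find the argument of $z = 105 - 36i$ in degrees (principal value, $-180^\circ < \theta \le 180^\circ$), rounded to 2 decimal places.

θ = arctan(b/a) = arctan(-36/105) (quadrant-adjusted) = -18.92°


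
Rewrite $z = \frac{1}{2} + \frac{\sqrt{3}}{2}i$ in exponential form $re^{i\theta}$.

r = |z| = sqrt((1/2)^2 + (sqrt(3)/2)^2) = sqrt(1/4 + 3/4) = sqrt(1) = 1
θ = arctan(b/a) = arctan(0.866/0.5) (quadrant-adjusted) = 60° = π/3
z = 1e^(i*π/3)


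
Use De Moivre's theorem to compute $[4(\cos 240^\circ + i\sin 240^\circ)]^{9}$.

By De Moivre: z^n = r^n(cos(nθ) + i sin(nθ))
= 4^9(cos(9*240°) + i sin(9*240°))
= 262144(cos 0° + i sin 0°)
= 262144


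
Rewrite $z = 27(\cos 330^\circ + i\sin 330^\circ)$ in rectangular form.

a = r cos θ = 27 * sqrt(3)/2 = 27*sqrt(3)/2
b = r sin θ = 27 * -1/2 = -27/2
z = 27*sqrt(3)/2 - (27/2)i


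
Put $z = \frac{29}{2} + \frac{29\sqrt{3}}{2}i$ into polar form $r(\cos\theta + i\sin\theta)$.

r = |z| = sqrt(a^2 + b^2) = sqrt((29/2)^2 + (29*sqrt(3)/2)^2) = sqrt(841/4 + 2523/4) = sqrt(841) = 29
θ = arctan(b/a) = arctan(25.1147/14.5) (quadrant-adjusted) = 60°
z = 29(cos 60° + i sin 60°)


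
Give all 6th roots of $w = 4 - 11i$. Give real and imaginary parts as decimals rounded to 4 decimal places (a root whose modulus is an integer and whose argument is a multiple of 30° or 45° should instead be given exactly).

|w| = sqrt(137) ≈ 11.704700, arg(w) ≈ 289.983107°
Root modulus = sqrt(137)^(1/6) ≈ 1.506815
Root arguments: θ_k = (arg(w) + 360°k)/6 for k = 0, 1, ..., 5
Compute each root as (root modulus)(cos θ_k + i sin θ_k) using full-precision intermediates, then round to 4 decimal places.
Roots: 1.0018 + 1.1256i, -0.4739 + 1.4304i, -1.4757 + 0.3048i, -1.0018 - 1.1256i, 0.4739 - 1.4304i, 1.4757 - 0.3048i


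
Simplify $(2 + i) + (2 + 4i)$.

(2 + 2) + (1 + 4)i = 4 + 5i


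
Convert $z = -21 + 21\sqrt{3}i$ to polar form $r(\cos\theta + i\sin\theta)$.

r = |z| = sqrt(a^2 + b^2) = sqrt((-21)^2 + (21*sqrt(3))^2) = sqrt(441 + 1323) = sqrt(1764) = 42
θ = arctan(b/a) = arctan(36.3731/-21) (quadrant-adjusted) = 120°
z = 42(cos 120° + i sin 120°)


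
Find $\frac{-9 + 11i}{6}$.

Divisor is real, so divide each part by 6:
= -3/2 + (11/6)i


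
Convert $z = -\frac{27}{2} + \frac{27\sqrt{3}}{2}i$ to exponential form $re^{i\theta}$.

r = |z| = sqrt((-27/2)^2 + (27*sqrt(3)/2)^2) = sqrt(729/4 + 2187/4) = sqrt(729) = 27
θ = arctan(b/a) = arctan(23.3827/-13.5) (quadrant-adjusted) = 120° = 2π/3
z = 27e^(i*2π/3)


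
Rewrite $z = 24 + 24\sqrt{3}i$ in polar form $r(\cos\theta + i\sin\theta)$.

r = |z| = sqrt(a^2 + b^2) = sqrt((24)^2 + (24*sqrt(3))^2) = sqrt(576 + 1728) = sqrt(2304) = 48
θ = arctan(b/a) = arctan(41.5692/24) (quadrant-adjusted) = 60°
z = 48(cos 60° + i sin 60°)


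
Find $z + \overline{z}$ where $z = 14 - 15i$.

z + conjugate(z) = (a + bi) + (a - bi) = 2a
= 2 * 14 = 28


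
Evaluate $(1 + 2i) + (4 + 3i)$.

(1 + 4) + (2 + 3)i = 5 + 5i


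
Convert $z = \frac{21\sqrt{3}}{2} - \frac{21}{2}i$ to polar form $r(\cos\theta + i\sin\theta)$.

r = |z| = sqrt(a^2 + b^2) = sqrt((21*sqrt(3)/2)^2 + (-21/2)^2) = sqrt(1323/4 + 441/4) = sqrt(441) = 21
θ = arctan(b/a) = arctan(-10.5/18.1865) (quadrant-adjusted) = 330°
z = 21(cos 330° + i sin 330°)


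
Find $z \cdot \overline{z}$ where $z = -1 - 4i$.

z * conjugate(z) = |z|^2 = a^2 + b^2
= (-1)^2 + (-4)^2 = 17


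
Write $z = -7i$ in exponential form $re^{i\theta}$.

r = |z| = sqrt((0)^2 + (-7)^2) = sqrt(0 + 49) = sqrt(49) = 7
a = 0 and b < 0, so z lies on the negative imaginary axis: θ = -90° = -π/2
z = 7e^(-i*π/2)


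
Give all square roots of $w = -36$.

|w| = 36, arg(w) = 180°
Root modulus = 36^(1/2) = 6
Root arguments: θ_k = (180° + 360°k)/2 for k = 0, 1, ..., 1
Roots: 6i, -6i


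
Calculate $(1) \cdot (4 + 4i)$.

(a1*a2 - b1*b2) + (a1*b2 + b1*a2)i
= (4 - 0) + (4 + 0)i
= 4 + 4i


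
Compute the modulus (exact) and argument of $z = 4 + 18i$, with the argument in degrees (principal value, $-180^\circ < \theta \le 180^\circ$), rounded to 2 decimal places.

|z| = sqrt(4^2 + 18^2) = sqrt(340)
arg(z) = arctan(b/a) = arctan(18/4) (quadrant-adjusted) = 77.47°


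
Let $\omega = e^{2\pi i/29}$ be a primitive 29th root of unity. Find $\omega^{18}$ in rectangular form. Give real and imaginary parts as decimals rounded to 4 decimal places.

ω^18 = e^(2πi·18/29) = e^(i·36π/29)
= cos(36π/29) + i sin(36π/29)
= -0.7260 - 0.6877i


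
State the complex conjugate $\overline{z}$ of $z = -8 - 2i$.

If z = a + bi, then conjugate(z) = a - bi
conjugate(-8 - 2i) = -8 + 2i


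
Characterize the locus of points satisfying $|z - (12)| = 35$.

|z - z0| = r describes a circle centered at z0 with radius r
Here z0 = 12 and r = 35
Locus: Circle centered at (12, 0) with radius 35


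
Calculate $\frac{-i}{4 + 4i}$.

Multiply numerator and denominator by conjugate (4 - 4i):
= (-i)(4 - 4i) / (4^2 + 4^2)
= (-4 - 4i) / 32
Divide through by 4: (-1 - i) / 8
= -1/8 - (1/8)i


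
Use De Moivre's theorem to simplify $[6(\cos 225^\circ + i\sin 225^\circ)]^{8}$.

By De Moivre: z^n = r^n(cos(nθ) + i sin(nθ))
= 6^8(cos(8*225°) + i sin(8*225°))
= 1679616(cos 0° + i sin 0°)
= 1679616


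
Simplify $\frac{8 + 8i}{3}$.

Divisor is real, so divide each part by 3:
= 8/3 + (8/3)i


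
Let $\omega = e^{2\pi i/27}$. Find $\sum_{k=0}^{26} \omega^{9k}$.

Let ζ = ω^9 = e^(2πi·9/27). Since 27 ∤ 9, ζ ≠ 1.
Sum = Σ_{k=0}^{26} ζ^k = (ζ^27 - 1)/(ζ - 1) = (ω^{9·27} - 1)/(ζ - 1) = (1 - 1)/(ζ - 1) = 0


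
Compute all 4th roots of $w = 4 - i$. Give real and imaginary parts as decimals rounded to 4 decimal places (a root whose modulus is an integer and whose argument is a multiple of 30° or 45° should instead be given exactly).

|w| = sqrt(17) ≈ 4.123106, arg(w) ≈ 345.963757°
Root modulus = sqrt(17)^(1/4) ≈ 1.424971
Root arguments: θ_k = (arg(w) + 360°k)/4 for k = 0, 1, ..., 3
Compute each root as (root modulus)(cos θ_k + i sin θ_k) using full-precision intermediates, then round to 4 decimal places.
Roots: 0.0872 + 1.4223i, -1.4223 + 0.0872i, -0.0872 - 1.4223i, 1.4223 - 0.0872i


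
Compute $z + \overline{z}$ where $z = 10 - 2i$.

z + conjugate(z) = (a + bi) + (a - bi) = 2a
= 2 * 10 = 20


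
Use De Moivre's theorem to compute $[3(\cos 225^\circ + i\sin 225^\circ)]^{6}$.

By De Moivre: z^n = r^n(cos(nθ) + i sin(nθ))
= 3^6(cos(6*225°) + i sin(6*225°))
= 729(cos 270° + i sin 270°)
= -729i


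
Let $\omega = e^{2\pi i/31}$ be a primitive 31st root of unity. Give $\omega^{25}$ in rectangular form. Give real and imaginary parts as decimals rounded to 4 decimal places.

ω^25 = e^(2πi·25/31) = e^(i·50π/31)
= cos(50π/31) + i sin(50π/31)
= 0.3473 - 0.9378i


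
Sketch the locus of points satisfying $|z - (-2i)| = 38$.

|z - z0| = r describes a circle centered at z0 with radius r
Here z0 = -2i and r = 38
Locus: Circle centered at (0, -2) with radius 38


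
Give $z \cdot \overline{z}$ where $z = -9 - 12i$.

z * conjugate(z) = |z|^2 = a^2 + b^2
= (-9)^2 + (-12)^2 = 225


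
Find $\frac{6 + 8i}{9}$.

Divisor is real, so divide each part by 9:
= 2/3 + (8/9)i


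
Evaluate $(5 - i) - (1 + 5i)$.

(5 - 1) + (-1 - 5)i = 4 - 6i


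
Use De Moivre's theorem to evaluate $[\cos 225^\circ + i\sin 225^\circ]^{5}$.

By De Moivre: z^n = r^n(cos(nθ) + i sin(nθ))
= 1^5(cos(5*225°) + i sin(5*225°))
= 1(cos 45° + i sin 45°)
= sqrt(2)/2 + (sqrt(2)/2)i


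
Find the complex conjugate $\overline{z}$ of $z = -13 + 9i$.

If z = a + bi, then conjugate(z) = a - bi
conjugate(-13 + 9i) = -13 - 9i


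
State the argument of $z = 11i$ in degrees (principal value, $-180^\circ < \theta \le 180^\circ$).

a = 0 and b > 0, so z lies on the positive imaginary axis: θ = 90°


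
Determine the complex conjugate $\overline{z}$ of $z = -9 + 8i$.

If z = a + bi, then conjugate(z) = a - bi
conjugate(-9 + 8i) = -9 - 8i


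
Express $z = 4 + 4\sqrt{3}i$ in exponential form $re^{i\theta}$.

r = |z| = sqrt((4)^2 + (4*sqrt(3))^2) = sqrt(16 + 48) = sqrt(64) = 8
θ = arctan(b/a) = arctan(6.9282/4) (quadrant-adjusted) = 60° = π/3
z = 8e^(i*π/3)


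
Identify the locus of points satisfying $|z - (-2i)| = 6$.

|z - z0| = r describes a circle centered at z0 with radius r
Here z0 = -2i and r = 6
Locus: Circle centered at (0, -2) with radius 6


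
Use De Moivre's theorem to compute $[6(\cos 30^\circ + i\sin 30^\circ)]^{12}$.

By De Moivre: z^n = r^n(cos(nθ) + i sin(nθ))
= 6^12(cos(12*30°) + i sin(12*30°))
= 2176782336(cos 0° + i sin 0°)
= 2176782336


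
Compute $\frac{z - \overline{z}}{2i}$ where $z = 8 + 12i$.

z - conjugate(z) = 2bi
(z - conjugate(z))/(2i) = 2bi/(2i) = b = 12


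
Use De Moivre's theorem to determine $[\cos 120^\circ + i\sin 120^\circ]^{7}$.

By De Moivre: z^n = r^n(cos(nθ) + i sin(nθ))
= 1^7(cos(7*120°) + i sin(7*120°))
= 1(cos 120° + i sin 120°)
= -1/2 + (sqrt(3)/2)i


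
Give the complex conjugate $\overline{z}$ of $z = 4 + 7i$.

If z = a + bi, then conjugate(z) = a - bi
conjugate(4 + 7i) = 4 - 7i


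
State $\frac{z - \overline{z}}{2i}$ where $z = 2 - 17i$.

z - conjugate(z) = 2bi
(z - conjugate(z))/(2i) = 2bi/(2i) = b = -17


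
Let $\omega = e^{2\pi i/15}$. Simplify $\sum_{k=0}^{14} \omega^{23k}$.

Let ζ = ω^23 = e^(2πi·23/15). Since 15 ∤ 23, ζ ≠ 1.
Sum = Σ_{k=0}^{14} ζ^k = (ζ^15 - 1)/(ζ - 1) = (ω^{23·15} - 1)/(ζ - 1) = (1 - 1)/(ζ - 1) = 0


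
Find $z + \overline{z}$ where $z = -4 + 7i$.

z + conjugate(z) = (a + bi) + (a - bi) = 2a
= 2 * (-4) = -8


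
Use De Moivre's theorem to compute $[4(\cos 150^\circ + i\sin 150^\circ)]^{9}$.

By De Moivre: z^n = r^n(cos(nθ) + i sin(nθ))
= 4^9(cos(9*150°) + i sin(9*150°))
= 262144(cos 270° + i sin 270°)
= -262144i


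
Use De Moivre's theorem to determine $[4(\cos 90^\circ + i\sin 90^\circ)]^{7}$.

By De Moivre: z^n = r^n(cos(nθ) + i sin(nθ))
= 4^7(cos(7*90°) + i sin(7*90°))
= 16384(cos 270° + i sin 270°)
= -16384i


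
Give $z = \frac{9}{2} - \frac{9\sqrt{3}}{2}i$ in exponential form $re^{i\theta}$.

r = |z| = sqrt((9/2)^2 + (-9*sqrt(3)/2)^2) = sqrt(81/4 + 243/4) = sqrt(81) = 9
θ = arctan(b/a) = arctan(-7.7942/4.5) (quadrant-adjusted) = -60° = -π/3
z = 9e^(-i*π/3)


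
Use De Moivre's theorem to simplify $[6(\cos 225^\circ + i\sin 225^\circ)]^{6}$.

By De Moivre: z^n = r^n(cos(nθ) + i sin(nθ))
= 6^6(cos(6*225°) + i sin(6*225°))
= 46656(cos 270° + i sin 270°)
= -46656i


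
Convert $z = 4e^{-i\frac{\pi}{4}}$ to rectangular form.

a = r cos θ = 4 * sqrt(2)/2 = 2*sqrt(2)
b = r sin θ = 4 * -sqrt(2)/2 = -2*sqrt(2)
z = 2*sqrt(2) - 2*sqrt(2)i


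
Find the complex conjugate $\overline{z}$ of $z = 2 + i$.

If z = a + bi, then conjugate(z) = a - bi
conjugate(2 + i) = 2 - i


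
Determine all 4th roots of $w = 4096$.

|w| = 4096, arg(w) = 0°
Root modulus = 4096^(1/4) = 8
Root arguments: θ_k = (0° + 360°k)/4 for k = 0, 1, ..., 3
Roots: 8, 8i, -8, -8i


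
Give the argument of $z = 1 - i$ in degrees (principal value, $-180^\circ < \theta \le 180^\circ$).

θ = arctan(b/a) = arctan(-1/1) (quadrant-adjusted) = -45°


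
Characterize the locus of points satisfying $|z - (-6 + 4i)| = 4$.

|z - z0| = r describes a circle centered at z0 with radius r
Here z0 = -6 + 4i and r = 4
Locus: Circle centered at (-6, 4) with radius 4


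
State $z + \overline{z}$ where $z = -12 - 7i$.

z + conjugate(z) = (a + bi) + (a - bi) = 2a
= 2 * (-12) = -24


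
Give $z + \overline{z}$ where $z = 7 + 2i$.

z + conjugate(z) = (a + bi) + (a - bi) = 2a
= 2 * 7 = 14


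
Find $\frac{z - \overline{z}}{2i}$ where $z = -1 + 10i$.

z - conjugate(z) = 2bi
(z - conjugate(z))/(2i) = 2bi/(2i) = b = 10


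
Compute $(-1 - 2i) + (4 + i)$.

(-1 + 4) + (-2 + 1)i = 3 - i


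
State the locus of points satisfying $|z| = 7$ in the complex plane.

|z| = 7 means sqrt(x^2 + y^2) = 7
This is a circle of radius 7 centered at the origin


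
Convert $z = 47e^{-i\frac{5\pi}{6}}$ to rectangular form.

a = r cos θ = 47 * -sqrt(3)/2 = -47*sqrt(3)/2
b = r sin θ = 47 * -1/2 = -47/2
z = -47*sqrt(3)/2 - (47/2)i


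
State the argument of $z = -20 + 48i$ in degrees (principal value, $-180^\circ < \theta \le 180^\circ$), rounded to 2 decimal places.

θ = arctan(b/a) = arctan(48/-20) (quadrant-adjusted) = 112.62°


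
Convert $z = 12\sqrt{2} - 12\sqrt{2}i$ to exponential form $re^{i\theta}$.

r = |z| = sqrt((12*sqrt(2))^2 + (-12*sqrt(2))^2) = sqrt(288 + 288) = sqrt(576) = 24
θ = arctan(b/a) = arctan(-16.9706/16.9706) (quadrant-adjusted) = -45° = -π/4
z = 24e^(-i*π/4)


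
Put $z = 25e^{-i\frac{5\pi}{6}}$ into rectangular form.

a = r cos θ = 25 * -sqrt(3)/2 = -25*sqrt(3)/2
b = r sin θ = 25 * -1/2 = -25/2
z = -25*sqrt(3)/2 - (25/2)i


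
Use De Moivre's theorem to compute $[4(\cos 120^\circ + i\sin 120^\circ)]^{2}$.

By De Moivre: z^n = r^n(cos(nθ) + i sin(nθ))
= 4^2(cos(2*120°) + i sin(2*120°))
= 16(cos 240° + i sin 240°)
= -8 - 8*sqrt(3)i


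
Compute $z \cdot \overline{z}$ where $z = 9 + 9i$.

z * conjugate(z) = |z|^2 = a^2 + b^2
= 9^2 + 9^2 = 162


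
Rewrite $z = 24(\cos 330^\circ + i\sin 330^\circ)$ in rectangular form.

a = r cos θ = 24 * sqrt(3)/2 = 12*sqrt(3)
b = r sin θ = 24 * -1/2 = -12
z = 12*sqrt(3) - 12i


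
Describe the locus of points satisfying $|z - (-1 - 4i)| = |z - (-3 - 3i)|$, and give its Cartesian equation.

|z - z1| = |z - z2| means z is equidistant from z1 and z2,
i.e. the perpendicular bisector of the segment from (-1, -4) to (-3, -3) (midpoint (-2, -7/2)).
With z = x + yi, square both sides:
(x - (-1))^2 + (y - (-4))^2 = (x - (-3))^2 + (y - (-3))^2
The x^2 and y^2 terms cancel: -4x + 2y = 18 - 17 = 1
Simplify: 4x - 2y = -1
Locus: Perpendicular bisector of the segment from (-1, -4) to (-3, -3): the line 4x - 2y = -1


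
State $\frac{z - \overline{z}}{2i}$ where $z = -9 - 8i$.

z - conjugate(z) = 2bi
(z - conjugate(z))/(2i) = 2bi/(2i) = b = -8


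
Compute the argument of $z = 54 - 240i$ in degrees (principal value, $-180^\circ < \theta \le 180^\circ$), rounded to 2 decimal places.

θ = arctan(b/a) = arctan(-240/54) (quadrant-adjusted) = -77.32°


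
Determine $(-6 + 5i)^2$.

(a + bi)^2 = a^2 - b^2 + 2abi
= (-6)^2 - 5^2 + 2*(-6)*5i
= 11 - 60i


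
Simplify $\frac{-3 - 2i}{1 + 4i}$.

Multiply numerator and denominator by conjugate (1 - 4i):
= (-3 - 2i)(1 - 4i) / (1^2 + 4^2)
= (-11 + 10i) / 17
= -11/17 + (10/17)i


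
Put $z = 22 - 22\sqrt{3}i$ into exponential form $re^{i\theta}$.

r = |z| = sqrt((22)^2 + (-22*sqrt(3))^2) = sqrt(484 + 1452) = sqrt(1936) = 44
θ = arctan(b/a) = arctan(-38.1051/22) (quadrant-adjusted) = -60° = -π/3
z = 44e^(-i*π/3)


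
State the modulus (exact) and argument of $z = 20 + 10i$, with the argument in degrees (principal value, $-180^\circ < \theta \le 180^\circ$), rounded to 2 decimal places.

|z| = sqrt(20^2 + 10^2) = sqrt(500)
arg(z) = arctan(b/a) = arctan(10/20) (quadrant-adjusted) = 26.57°


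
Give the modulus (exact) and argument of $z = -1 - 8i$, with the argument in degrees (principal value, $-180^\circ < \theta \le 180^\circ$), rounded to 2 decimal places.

|z| = sqrt((-1)^2 + (-8)^2) = sqrt(65)
arg(z) = arctan(b/a) = arctan(-8/-1) (quadrant-adjusted) = -97.13°


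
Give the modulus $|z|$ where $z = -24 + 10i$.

|z| = sqrt(a^2 + b^2) = sqrt((-24)^2 + 10^2) = sqrt(676) = 26


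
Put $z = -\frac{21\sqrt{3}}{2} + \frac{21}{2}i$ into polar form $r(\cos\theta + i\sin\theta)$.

r = |z| = sqrt(a^2 + b^2) = sqrt((-21*sqrt(3)/2)^2 + (21/2)^2) = sqrt(1323/4 + 441/4) = sqrt(441) = 21
θ = arctan(b/a) = arctan(10.5/-18.1865) (quadrant-adjusted) = 150°
z = 21(cos 150° + i sin 150°)


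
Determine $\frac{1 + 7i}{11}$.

Divisor is real, so divide each part by 11:
= 1/11 + (7/11)i


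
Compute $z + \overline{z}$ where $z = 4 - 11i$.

z + conjugate(z) = (a + bi) + (a - bi) = 2a
= 2 * 4 = 8


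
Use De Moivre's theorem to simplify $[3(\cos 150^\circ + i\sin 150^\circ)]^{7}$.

By De Moivre: z^n = r^n(cos(nθ) + i sin(nθ))
= 3^7(cos(7*150°) + i sin(7*150°))
= 2187(cos 330° + i sin 330°)
= 2187*sqrt(3)/2 - (2187/2)i


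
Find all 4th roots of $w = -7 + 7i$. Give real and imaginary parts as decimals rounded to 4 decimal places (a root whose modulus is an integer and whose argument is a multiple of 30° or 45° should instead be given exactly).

|w| = sqrt(98) ≈ 9.899495, arg(w) = 135°
Root modulus = sqrt(98)^(1/4) ≈ 1.773794
Root arguments: θ_k = (135° + 360°k)/4 for k = 0, 1, ..., 3
Compute each root as (root modulus)(cos θ_k + i sin θ_k) using full-precision intermediates, then round to 4 decimal places.
Roots: 1.4749 + 0.9855i, -0.9855 + 1.4749i, -1.4749 - 0.9855i, 0.9855 - 1.4749i


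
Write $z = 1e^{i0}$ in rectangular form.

a = r cos θ = 1 * 1 = 1
b = r sin θ = 1 * 0 = 0
z = 1


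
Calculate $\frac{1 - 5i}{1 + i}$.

Multiply numerator and denominator by conjugate (1 - i):
= (1 - 5i)(1 - i) / (1^2 + 1^2)
= (-4 - 6i) / 2
= -2 - 3i


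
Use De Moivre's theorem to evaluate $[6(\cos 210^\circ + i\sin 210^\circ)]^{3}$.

By De Moivre: z^n = r^n(cos(nθ) + i sin(nθ))
= 6^3(cos(3*210°) + i sin(3*210°))
= 216(cos 270° + i sin 270°)
= -216i


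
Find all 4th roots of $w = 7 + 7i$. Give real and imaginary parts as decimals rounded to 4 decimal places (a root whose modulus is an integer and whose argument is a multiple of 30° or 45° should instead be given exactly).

|w| = sqrt(98) ≈ 9.899495, arg(w) = 45°
Root modulus = sqrt(98)^(1/4) ≈ 1.773794
Root arguments: θ_k = (45° + 360°k)/4 for k = 0, 1, ..., 3
Compute each root as (root modulus)(cos θ_k + i sin θ_k) using full-precision intermediates, then round to 4 decimal places.
Roots: 1.7397 + 0.3461i, -0.3461 + 1.7397i, -1.7397 - 0.3461i, 0.3461 - 1.7397i


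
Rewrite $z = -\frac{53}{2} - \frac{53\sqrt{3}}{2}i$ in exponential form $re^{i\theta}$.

r = |z| = sqrt((-53/2)^2 + (-53*sqrt(3)/2)^2) = sqrt(2809/4 + 8427/4) = sqrt(2809) = 53
θ = arctan(b/a) = arctan(-45.8993/-26.5) (quadrant-adjusted) = 240° = 4π/3
z = 53e^(i*4π/3)


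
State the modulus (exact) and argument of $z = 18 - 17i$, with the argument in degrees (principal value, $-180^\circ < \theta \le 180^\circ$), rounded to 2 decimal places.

|z| = sqrt(18^2 + (-17)^2) = sqrt(613)
arg(z) = arctan(b/a) = arctan(-17/18) (quadrant-adjusted) = -43.36°


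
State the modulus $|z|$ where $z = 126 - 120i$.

|z| = sqrt(a^2 + b^2) = sqrt(126^2 + (-120)^2) = sqrt(30276) = 174


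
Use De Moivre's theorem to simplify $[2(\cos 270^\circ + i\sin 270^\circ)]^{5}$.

By De Moivre: z^n = r^n(cos(nθ) + i sin(nθ))
= 2^5(cos(5*270°) + i sin(5*270°))
= 32(cos 270° + i sin 270°)
= -32i


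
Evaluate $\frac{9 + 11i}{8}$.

Divisor is real, so divide each part by 8:
= 9/8 + (11/8)i


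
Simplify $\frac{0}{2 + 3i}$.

Multiply numerator and denominator by conjugate (2 - 3i):
= (0)(2 - 3i) / (2^2 + 3^2)
= (0) / 13
= 0


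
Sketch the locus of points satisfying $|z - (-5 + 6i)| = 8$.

|z - z0| = r describes a circle centered at z0 with radius r
Here z0 = -5 + 6i and r = 8
Locus: Circle centered at (-5, 6) with radius 8


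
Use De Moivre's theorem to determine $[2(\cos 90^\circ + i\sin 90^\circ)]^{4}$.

By De Moivre: z^n = r^n(cos(nθ) + i sin(nθ))
= 2^4(cos(4*90°) + i sin(4*90°))
= 16(cos 0° + i sin 0°)
= 16


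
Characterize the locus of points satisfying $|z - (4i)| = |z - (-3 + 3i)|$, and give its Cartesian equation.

|z - z1| = |z - z2| means z is equidistant from z1 and z2,
i.e. the perpendicular bisector of the segment from (0, 4) to (-3, 3) (midpoint (-3/2, 7/2)).
With z = x + yi, square both sides:
(x - 0)^2 + (y - 4)^2 = (x - (-3))^2 + (y - 3)^2
The x^2 and y^2 terms cancel: -6x + (-2)y = 18 - 16 = 2
Simplify: 3x + y = -1
Locus: Perpendicular bisector of the segment from (0, 4) to (-3, 3): the line 3x + y = -1
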